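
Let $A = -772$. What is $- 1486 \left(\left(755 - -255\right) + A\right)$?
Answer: $-353668$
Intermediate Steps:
$- 1486 \left(\left(755 - -255\right) + A\right) = - 1486 \left(\left(755 - -255\right) - 772\right) = - 1486 \left(\left(755 + 255\right) - 772\right) = - 1486 \left(1010 - 772\right) = \left(-1486\right) 238 = -353668$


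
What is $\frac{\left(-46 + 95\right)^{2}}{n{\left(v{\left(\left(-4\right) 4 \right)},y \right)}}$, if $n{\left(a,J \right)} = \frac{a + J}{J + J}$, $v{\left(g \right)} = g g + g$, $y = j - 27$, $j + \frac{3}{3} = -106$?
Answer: $- \frac{321734}{53} \approx -6070.5$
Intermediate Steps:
$j = -107$ ($j = -1 - 106 = -107$)
$y = -134$ ($y = -107 - 27 = -134$)
$v{\left(g \right)} = g + g^{2}$ ($v{\left(g \right)} = g^{2} + g = g + g^{2}$)
$n{\left(a,J \right)} = \frac{J + a}{2 J}$
$\frac{\left(-46 + 95\right)^{2}}{n{\left(v{\left(\left(-4\right) 4 \right)},y \right)}} = \frac{\left(-46 + 95\right)^{2}}{\frac{1}{2} \frac{1}{-134} \left(-134 + \left(-4\right) 4 \left(1 - 16\right)\right)} = \frac{49^{2}}{\frac{1}{2} \left(- \frac{1}{134}\right) \left(-134 - 16 \left(1 - 16\right)\right)} = \frac{2401}{\frac{1}{2} \left(- \frac{1}{134}\right) \left(-134 - -240\right)} = \frac{2401}{\frac{1}{2} \left(- \frac{1}{134}\right) \left(-134 + 240\right)} = \frac{2401}{\frac{1}{2} \left(- \frac{1}{134}\right) 106} = \frac{2401}{- \frac{53}{134}} = 2401 \left(- \frac{134}{53}\right) = - \frac{321734}{53}$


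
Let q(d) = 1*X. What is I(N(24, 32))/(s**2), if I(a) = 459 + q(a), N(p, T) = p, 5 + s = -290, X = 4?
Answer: 463/87025 ≈ 0.0053203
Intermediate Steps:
s = -295 (s = -5 - 290 = -295)
q(d) = 4 (q(d) = 1*4 = 4)
I(a) = 463 (I(a) = 459 + 4 = 463)
I(N(24, 32))/(s**2) = 463/((-295)**2) = 463/87025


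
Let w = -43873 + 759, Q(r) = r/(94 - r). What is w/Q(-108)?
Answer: 2177257/27 ≈ 80639.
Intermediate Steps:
w = -43114
w/Q(-108) = -43114/((-1*(-108)/(-94 - 108))) = -43114/((-1*(-108)/(-202))) = -43114/((-1*(-108)*(-1/202))) = -43114/(-54/101) = -43114*(-101/54) = 2177257/27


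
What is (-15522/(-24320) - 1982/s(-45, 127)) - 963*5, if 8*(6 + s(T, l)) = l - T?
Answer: -1863024049/376960 ≈ -4942.2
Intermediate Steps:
s(T, l) = -6 - T/8 + l/8 (s(T, l) = -6 + (l - T)/8 = -6 + (-T/8 + l/8) = -6 - T/8 + l/8)
(-15522/(-24320) - 1982/s(-45, 127)) - 963*5 = (-15522/(-24320) - 1982/(-6 - ⅛*(-45) + (⅛)*127)) - 963*5 = (-15522*(-1/24320) - 1982/(-6 + 45/8 + 127/8)) - 4815 = (7761/12160 - 1982/31/2) - 4815 = (7761/12160 - 1982*2/31) - 4815 = (7761/12160 - 3964/31) - 4815 = -47961649/376960 - 4815 = -1863024049/376960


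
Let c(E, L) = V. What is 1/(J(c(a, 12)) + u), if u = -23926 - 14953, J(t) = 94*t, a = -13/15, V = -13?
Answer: -1/40101 ≈ -2.4937e-5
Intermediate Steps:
a = -13/15 (a = -13*1/15 = -13/15 ≈ -0.86667)
c(E, L) = -13
u = -38879
1/(J(c(a, 12)) + u) = 1/(94*(-13) - 38879) = 1/(-1222 - 38879) = 1/(-40101) = -1/40101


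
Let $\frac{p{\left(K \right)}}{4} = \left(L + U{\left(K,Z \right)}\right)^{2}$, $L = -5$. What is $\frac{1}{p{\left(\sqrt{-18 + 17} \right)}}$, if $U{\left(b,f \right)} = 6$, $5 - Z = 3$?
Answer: $\frac{1}{4} \approx 0.25$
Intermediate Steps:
$Z = 2$ ($Z = 5 - 3 = 2$)
$p{\left(K \right)} = 4$ ($p{\left(K \right)} = 4 \left(-5 + 6\right)^{2} = 4 \cdot 1^{2} = 4 \cdot 1 = 4$)
$\frac{1}{p{\left(\sqrt{-18 + 17} \right)}} = \frac{1}{4}$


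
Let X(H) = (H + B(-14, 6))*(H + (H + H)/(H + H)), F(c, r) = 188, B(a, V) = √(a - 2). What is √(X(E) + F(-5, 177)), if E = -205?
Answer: 2*√(10502 - 204*I) ≈ 204.97 - 1.9906*I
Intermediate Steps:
B(a, V) = √(-2 + a)
X(H) = (1 + H)*(H + 4*I) (X(H) = (H + √(-2 - 14))*(H + (H + H)/(H + H)) = (H + √(-16))*(H + (2*H)/((2*H))) = (H + 4*I)*(H + (2*H)*(1/(2*H))) = (H + 4*I)*(H + 1) = (H + 4*I)*(1 + H) = (1 + H)*(H + 4*I))
√(X(E) + F(-5, 177)) = √((-205 + (-205)² + 4*I + 4*I*(-205)) + 188) = √((-205 + 42025 + 4*I - 820*I) + 188) = √((41820 - 816*I) + 188) = √(42008 - 816*I)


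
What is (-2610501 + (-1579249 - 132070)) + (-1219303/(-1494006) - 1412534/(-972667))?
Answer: -6280337316586461335/1453170334002 ≈ -4.3218e+6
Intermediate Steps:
(-2610501 + (-1579249 - 132070)) + (-1219303/(-1494006) - 1412534/(-972667)) = (-2610501 - 1711319) + (-1219303*(-1/1494006) - 1412534*(-1/972667)) = -4321820 + (1219303/1494006 + 1412534/972667) = -4321820 + 3296310062305/1453170334002 = -6280337316586461335/1453170334002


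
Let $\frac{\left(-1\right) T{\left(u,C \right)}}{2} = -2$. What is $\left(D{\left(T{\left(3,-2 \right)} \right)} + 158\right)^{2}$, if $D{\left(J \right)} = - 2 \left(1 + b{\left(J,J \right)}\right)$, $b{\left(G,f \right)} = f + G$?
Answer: $19600$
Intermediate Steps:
$b{\left(G,f \right)} = G + f$
$T{\left(u,C \right)} = 4$ ($T{\left(u,C \right)} = \left(-2\right) \left(-2\right) = 4$)
$D{\left(J \right)} = -2 - 4 J$ ($D{\left(J \right)} = - 2 \left(1 + \left(J + J\right)\right) = - 2 \left(1 + 2 J\right) = -2 - 4 J$)
$\left(D{\left(T{\left(3,-2 \right)} \right)} + 158\right)^{2} = \left(\left(-2 - 16\right) + 158\right)^{2} = \left(-18 + 158\right)^{2} = 140^{2} = 19600$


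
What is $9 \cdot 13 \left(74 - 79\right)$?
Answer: $-585$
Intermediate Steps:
$9 \cdot 13 \left(74 - 79\right) = 117 \left(74 - 79\right) = 117 \left(-5\right) = -585$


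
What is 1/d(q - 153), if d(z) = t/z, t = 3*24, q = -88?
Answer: -241/72 ≈ -3.3472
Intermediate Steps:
t = 72
d(z) = 72/z
1/d(q - 153) = 1/(72/(-88 - 153)) = 1/(72/(-241)) = 1/(72*(-1/241)) = 1/(-72/241) = -241/72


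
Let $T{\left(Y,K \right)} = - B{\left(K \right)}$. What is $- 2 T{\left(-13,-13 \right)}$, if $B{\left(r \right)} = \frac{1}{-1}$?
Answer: $-2$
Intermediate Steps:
$B{\left(r \right)} = -1$
$T{\left(Y,K \right)} = 1$ ($T{\left(Y,K \right)} = \left(-1\right) \left(-1\right) = 1$)
$- 2 T{\left(-13,-13 \right)} = \left(-2\right) 1 = -2$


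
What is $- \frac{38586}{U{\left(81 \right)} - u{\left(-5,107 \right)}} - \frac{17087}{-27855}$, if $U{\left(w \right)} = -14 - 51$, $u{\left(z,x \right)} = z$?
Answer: $\frac{7172255}{11142} \approx 643.71$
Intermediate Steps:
$U{\left(w \right)} = -65$
$- \frac{38586}{U{\left(81 \right)} - u{\left(-5,107 \right)}} - \frac{17087}{-27855} = - \frac{38586}{-65 - -5} - \frac{17087}{-27855} = - \frac{38586}{-65 + 5} - - \frac{17087}{27855} = - \frac{38586}{-60} + \frac{17087}{27855} = \left(-38586\right) \left(- \frac{1}{60}\right) + \frac{17087}{27855} = \frac{6431}{10} + \frac{17087}{27855} = \frac{7172255}{11142}$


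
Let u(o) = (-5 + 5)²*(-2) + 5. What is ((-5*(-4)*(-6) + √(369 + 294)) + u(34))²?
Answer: (115 - √663)² ≈ 7965.8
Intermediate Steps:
u(o) = 5 (u(o) = 0²*(-2) + 5 = 0*(-2) + 5 = 0 + 5 = 5)
((-5*(-4)*(-6) + √(369 + 294)) + u(34))² = ((-5*(-4)*(-6) + √(369 + 294)) + 5)² = ((20*(-6) + √663) + 5)² = ((-120 + √663) + 5)² = (-115 + √663)²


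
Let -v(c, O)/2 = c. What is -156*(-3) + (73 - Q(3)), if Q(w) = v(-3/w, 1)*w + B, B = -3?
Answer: 538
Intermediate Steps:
v(c, O) = -2*c
Q(w) = 3 (Q(w) = (-(-6)/w)*w - 3 = (6/w)*w - 3 = 6 - 3 = 3)
-156*(-3) + (73 - Q(3)) = -156*(-3) + (73 - 1*3) = 468 + (73 - 3) = 468 + 70 = 538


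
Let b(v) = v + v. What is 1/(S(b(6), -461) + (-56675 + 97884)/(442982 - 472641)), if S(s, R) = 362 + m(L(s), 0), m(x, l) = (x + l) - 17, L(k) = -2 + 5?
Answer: 4237/1468589 ≈ 0.0028851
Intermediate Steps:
L(k) = 3
b(v) = 2*v
m(x, l) = -17 + l + x (m(x, l) = (l + x) - 17 = -17 + l + x)
S(s, R) = 348 (S(s, R) = 362 + (-17 + 0 + 3) = 362 - 14 = 348)
1/(S(b(6), -461) + (-56675 + 97884)/(442982 - 472641)) = 1/(348 + (-56675 + 97884)/(442982 - 472641)) = 1/(348 + 41209/(-29659)) = 1/(348 + 41209*(-1/29659)) = 1/(348 - 5887/4237) = 1/(1468589/4237) = 4237/1468589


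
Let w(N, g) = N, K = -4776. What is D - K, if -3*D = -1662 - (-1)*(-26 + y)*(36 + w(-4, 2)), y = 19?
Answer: 16214/3 ≈ 5404.7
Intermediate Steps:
D = 1886/3 (D = -(-1662 - (-1)*(-26 + 19)*(36 - 4))/3 = -(-1662 - (-1)*(-7*32))/3 = -(-1662 - (-1)*(-224))/3 = -(-1662 - 1*224)/3 = -(-1662 - 224)/3 = -1/3*(-1886) = 1886/3 ≈ 628.67)
D - K = 1886/3 - 1*(-4776) = 1886/3 + 4776 = 16214/3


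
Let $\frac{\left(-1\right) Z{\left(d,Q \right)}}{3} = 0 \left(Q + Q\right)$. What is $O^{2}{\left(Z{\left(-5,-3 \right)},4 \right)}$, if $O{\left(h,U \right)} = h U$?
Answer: $0$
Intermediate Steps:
$Z{\left(d,Q \right)} = 0$ ($Z{\left(d,Q \right)} = - 3 \cdot 0 \left(Q + Q\right) = - 3 \cdot 0 \cdot 2 Q = \left(-3\right) 0 = 0$)
$O{\left(h,U \right)} = U h$
$O^{2}{\left(Z{\left(-5,-3 \right)},4 \right)} = \left(4 \cdot 0\right)^{2} = 0^{2} = 0$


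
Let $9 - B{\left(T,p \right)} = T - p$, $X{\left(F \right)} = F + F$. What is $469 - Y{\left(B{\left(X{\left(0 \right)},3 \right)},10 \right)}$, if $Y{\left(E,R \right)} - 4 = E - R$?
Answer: $463$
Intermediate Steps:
$X{\left(F \right)} = 2 F$
$B{\left(T,p \right)} = 9 + p - T$ ($B{\left(T,p \right)} = 9 - \left(T - p\right) = 9 + p - T$)
$Y{\left(E,R \right)} = 4 + E - R$ ($Y{\left(E,R \right)} = 4 + \left(E - R\right) = 4 + E - R$)
$469 - Y{\left(B{\left(X{\left(0 \right)},3 \right)},10 \right)} = 469 - \left(4 + \left(9 + 3 - 2 \cdot 0\right) - 10\right) = 469 - \left(4 + \left(9 + 3 - 0\right) - 10\right) = 469 - \left(4 + \left(9 + 3 + 0\right) - 10\right) = 469 - \left(4 + 12 - 10\right) = 469 - 6 = 463$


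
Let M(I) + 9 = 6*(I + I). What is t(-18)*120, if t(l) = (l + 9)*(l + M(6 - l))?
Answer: -281880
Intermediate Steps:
M(I) = -9 + 12*I (M(I) = -9 + 6*(I + I) = -9 + 6*(2*I) = -9 + 12*I)
t(l) = (9 + l)*(63 - 11*l) (t(l) = (l + 9)*(l + (-9 + 12*(6 - l))) = (9 + l)*(l + (-9 + (72 - 12*l))) = (9 + l)*(l + (63 - 12*l)) = (9 + l)*(63 - 11*l))
t(-18)*120 = (567 - 36*(-18) - 11*(-18)²)*120 = (567 + 648 - 11*324)*120 = (567 + 648 - 3564)*120 = -2349*120 = -281880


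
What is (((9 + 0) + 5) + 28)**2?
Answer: 1764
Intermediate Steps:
(((9 + 0) + 5) + 28)**2 = ((9 + 5) + 28)**2 = (14 + 28)**2 = 42**2 = 1764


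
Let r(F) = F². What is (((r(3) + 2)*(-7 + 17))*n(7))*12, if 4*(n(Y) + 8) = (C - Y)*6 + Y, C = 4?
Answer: -14190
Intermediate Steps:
n(Y) = -2 - 5*Y/4 (n(Y) = -8 + ((4 - Y)*6 + Y)/4 = -8 + ((24 - 6*Y) + Y)/4 = -8 + (24 - 5*Y)/4 = -8 + (6 - 5*Y/4) = -2 - 5*Y/4)
(((r(3) + 2)*(-7 + 17))*n(7))*12 = (((3² + 2)*(-7 + 17))*(-2 - 5/4*7))*12 = (((9 + 2)*10)*(-2 - 35/4))*12 = ((11*10)*(-43/4))*12 = (110*(-43/4))*12 = -2365/2*12 = -14190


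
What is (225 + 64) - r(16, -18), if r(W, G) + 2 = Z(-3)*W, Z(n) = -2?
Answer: 323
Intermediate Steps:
r(W, G) = -2 - 2*W
(225 + 64) - r(16, -18) = (225 + 64) - (-2 - 2*16) = 289 - (-2 - 32) = 289 - 1*(-34) = 289 + 34 = 323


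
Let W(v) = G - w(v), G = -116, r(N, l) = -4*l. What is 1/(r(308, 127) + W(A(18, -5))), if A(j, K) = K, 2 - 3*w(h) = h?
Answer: -3/1879 ≈ -0.0015966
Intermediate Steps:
w(h) = ⅔ - h/3
W(v) = -350/3 + v/3 (W(v) = -116 - (⅔ - v/3) = -116 + (-⅔ + v/3) = -350/3 + v/3)
1/(r(308, 127) + W(A(18, -5))) = 1/(-4*127 + (-350/3 + (⅓)*(-5))) = 1/(-508 + (-350/3 - 5/3)) = 1/(-508 - 355/3) = 1/(-1879/3) = -3/1879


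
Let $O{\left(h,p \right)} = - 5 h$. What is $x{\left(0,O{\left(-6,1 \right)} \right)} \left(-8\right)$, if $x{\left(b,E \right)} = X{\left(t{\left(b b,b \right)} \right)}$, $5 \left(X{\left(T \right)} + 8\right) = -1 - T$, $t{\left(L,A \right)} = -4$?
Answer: $\frac{296}{5} \approx 59.2$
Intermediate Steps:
$X{\left(T \right)} = - \frac{41}{5} - \frac{T}{5}$ ($X{\left(T \right)} = -8 + \frac{-1 - T}{5} = -8 - \left(\frac{1}{5} + \frac{T}{5}\right) = - \frac{41}{5} - \frac{T}{5}$)
$x{\left(b,E \right)} = - \frac{37}{5}$ ($x{\left(b,E \right)} = - \frac{41}{5} - - \frac{4}{5} = - \frac{41}{5} + \frac{4}{5} = - \frac{37}{5}$)
$x{\left(0,O{\left(-6,1 \right)} \right)} \left(-8\right) = \left(- \frac{37}{5}\right) \left(-8\right) = \frac{296}{5}$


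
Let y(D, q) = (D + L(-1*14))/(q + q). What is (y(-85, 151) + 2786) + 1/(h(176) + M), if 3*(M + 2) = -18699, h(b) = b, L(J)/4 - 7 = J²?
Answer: 5102277539/1829818 ≈ 2788.4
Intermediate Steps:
L(J) = 28 + 4*J²
y(D, q) = (812 + D)/(2*q) (y(D, q) = (D + (28 + 4*(-1*14)²))/(q + q) = (D + (28 + 4*(-14)²))/((2*q)) = (D + (28 + 4*196))*(1/(2*q)) = (D + (28 + 784))*(1/(2*q)) = (D + 812)*(1/(2*q)) = (812 + D)*(1/(2*q)) = (812 + D)/(2*q))
M = -6235 (M = -2 + (⅓)*(-18699) = -2 - 6233 = -6235)
(y(-85, 151) + 2786) + 1/(h(176) + M) = ((½)*(812 - 85)/151 + 2786) + 1/(176 - 6235) = ((½)*(1/151)*727 + 2786) + 1/(-6059) = (727/302 + 2786) - 1/6059 = 842099/302 - 1/6059 = 5102277539/1829818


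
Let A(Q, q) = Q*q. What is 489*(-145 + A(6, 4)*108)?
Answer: 1196583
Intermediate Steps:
489*(-145 + A(6, 4)*108) = 489*(-145 + (6*4)*108) = 489*(-145 + 24*108) = 489*(-145 + 2592) = 489*2447 = 1196583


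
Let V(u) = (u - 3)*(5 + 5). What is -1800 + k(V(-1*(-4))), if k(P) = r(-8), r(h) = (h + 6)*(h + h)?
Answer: -1768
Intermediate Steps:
V(u) = -30 + 10*u (V(u) = (-3 + u)*10 = -30 + 10*u)
r(h) = 2*h*(6 + h) (r(h) = (6 + h)*(2*h) = 2*h*(6 + h))
k(P) = 32 (k(P) = 2*(-8)*(6 - 8) = 2*(-8)*(-2) = 32)
-1800 + k(V(-1*(-4))) = -1800 + 32 = -1768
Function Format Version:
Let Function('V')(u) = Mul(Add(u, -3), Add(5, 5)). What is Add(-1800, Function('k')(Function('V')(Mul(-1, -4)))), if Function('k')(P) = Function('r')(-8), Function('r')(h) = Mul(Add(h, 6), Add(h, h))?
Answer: -1768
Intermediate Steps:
Function('V')(u) = Add(-30, Mul(10, u)) (Function('V')(u) = Mul(Add(-3, u), 10) = Add(-30, Mul(10, u)))
Function('r')(h) = Mul(2, h, Add(6, h)) (Function('r')(h) = Mul(Add(6, h), Mul(2, h)) = Mul(2, h, Add(6, h)))
Function('k')(P) = 32 (Function('k')(P) = Mul(2, -8, Add(6, -8)) = Mul(2, -8, -2) = 32)
Add(-1800, Function('k')(Function('V')(Mul(-1, -4)))) = Add(-1800, 32) = -1768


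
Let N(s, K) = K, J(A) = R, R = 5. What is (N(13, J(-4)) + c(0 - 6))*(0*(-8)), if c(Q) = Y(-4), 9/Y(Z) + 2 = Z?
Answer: 0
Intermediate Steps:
J(A) = 5
Y(Z) = 9/(-2 + Z)
c(Q) = -3/2 (c(Q) = 9/(-2 - 4) = 9/(-6) = 9*(-1/6) = -3/2)
(N(13, J(-4)) + c(0 - 6))*(0*(-8)) = (5 - 3/2)*(0*(-8)) = (7/2)*0 = 0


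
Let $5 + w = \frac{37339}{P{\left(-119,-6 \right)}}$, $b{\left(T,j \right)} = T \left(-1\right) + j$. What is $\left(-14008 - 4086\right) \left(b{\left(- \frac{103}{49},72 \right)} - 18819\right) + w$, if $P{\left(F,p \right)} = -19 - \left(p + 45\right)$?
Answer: $\frac{963919818179}{2842} \approx 3.3917 \cdot 10^{8}$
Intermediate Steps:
$b{\left(T,j \right)} = j - T$ ($b{\left(T,j \right)} = - T + j = j - T$)
$P{\left(F,p \right)} = -64 - p$ ($P{\left(F,p \right)} = -19 - \left(45 + p\right) = -64 - p$)
$w = - \frac{37629}{58}$ ($w = -5 + \frac{37339}{-64 - -6} = -5 + \frac{37339}{-64 + 6} = -5 + \frac{37339}{-58} = -5 + 37339 \left(- \frac{1}{58}\right) = -5 - \frac{37339}{58} = - \frac{37629}{58} \approx -648.78$)
$\left(-14008 - 4086\right) \left(b{\left(- \frac{103}{49},72 \right)} - 18819\right) + w = \left(-14008 - 4086\right) \left(\left(72 - - \frac{103}{49}\right) - 18819\right) - \frac{37629}{58} = - 18094 \left(\left(72 - \left(-103\right) \frac{1}{49}\right) - 18819\right) - \frac{37629}{58} = - 18094 \left(\left(72 - - \frac{103}{49}\right) - 18819\right) - \frac{37629}{58} = - 18094 \left(\left(72 + \frac{103}{49}\right) - 18819\right) - \frac{37629}{58} = - 18094 \left(\frac{3631}{49} - 18819\right) - \frac{37629}{58} = \left(-18094\right) \left(- \frac{918500}{49}\right) - \frac{37629}{58} = \frac{16619339000}{49} - \frac{37629}{58} = \frac{963919818179}{2842}$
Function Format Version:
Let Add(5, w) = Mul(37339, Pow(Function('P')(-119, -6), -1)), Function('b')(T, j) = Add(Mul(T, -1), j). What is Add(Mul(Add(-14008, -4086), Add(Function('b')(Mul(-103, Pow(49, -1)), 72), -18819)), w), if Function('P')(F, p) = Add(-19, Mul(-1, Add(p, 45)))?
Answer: Rational(963919818179, 2842) ≈ 3.3917e+8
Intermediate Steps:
Function('b')(T, j) = Add(j, Mul(-1, T)) (Function('b')(T, j) = Add(Mul(-1, T), j) = Add(j, Mul(-1, T)))
Function('P')(F, p) = Add(-64, Mul(-1, p)) (Function('P')(F, p) = Add(-19, Mul(-1, Add(45, p))) = Add(-19, Add(-45, Mul(-1, p))) = Add(-64, Mul(-1, p)))
w = Rational(-37629, 58) (w = Add(-5, Mul(37339, Pow(Add(-64, Mul(-1, -6)), -1))) = Add(-5, Mul(37339, Pow(Add(-64, 6), -1))) = Add(-5, Mul(37339, Pow(-58, -1))) = Add(-5, Mul(37339, Rational(-1, 58))) = Add(-5, Rational(-37339, 58)) = Rational(-37629, 58) ≈ -648.78)
Add(Mul(Add(-14008, -4086), Add(Function('b')(Mul(-103, Pow(49, -1)), 72), -18819)), w) = Add(Mul(Add(-14008, -4086), Add(Add(72, Mul(-1, Mul(-103, Pow(49, -1)))), -18819)), Rational(-37629, 58)) = Add(Mul(-18094, Add(Add(72, Mul(-1, Mul(-103, Rational(1, 49)))), -18819)), Rational(-37629, 58)) = Add(Mul(-18094, Add(Add(72, Mul(-1, Rational(-103, 49))), -18819)), Rational(-37629, 58)) = Add(Mul(-18094, Add(Add(72, Rational(103, 49)), -18819)), Rational(-37629, 58)) = Add(Mul(-18094, Add(Rational(3631, 49), -18819)), Rational(-37629, 58)) = Add(Mul(-18094, Rational(-918500, 49)), Rational(-37629, 58)) = Add(Rational(16619339000, 49), Rational(-37629, 58)) = Rational(963919818179, 2842)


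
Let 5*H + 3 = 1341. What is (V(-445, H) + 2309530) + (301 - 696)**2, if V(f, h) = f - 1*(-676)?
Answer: 2465786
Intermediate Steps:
H = 1338/5 (H = -3/5 + (1/5)*1341 = -3/5 + 1341/5 = 1338/5 ≈ 267.60)
V(f, h) = 676 + f (V(f, h) = f + 676 = 676 + f)
(V(-445, H) + 2309530) + (301 - 696)**2 = ((676 - 445) + 2309530) + (301 - 696)**2 = (231 + 2309530) + (-395)**2 = 2309761 + 156025 = 2465786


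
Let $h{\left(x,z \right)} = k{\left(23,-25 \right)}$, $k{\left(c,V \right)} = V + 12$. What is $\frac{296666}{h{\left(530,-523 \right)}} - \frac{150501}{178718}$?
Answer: $- \frac{53021510701}{2323334} \approx -22821.0$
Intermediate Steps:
$k{\left(c,V \right)} = 12 + V$
$h{\left(x,z \right)} = -13$ ($h{\left(x,z \right)} = 12 - 25 = -13$)
$\frac{296666}{h{\left(530,-523 \right)}} - \frac{150501}{178718} = \frac{296666}{-13} - \frac{150501}{178718} = 296666 \left(- \frac{1}{13}\right) - \frac{150501}{178718} = - \frac{296666}{13} - \frac{150501}{178718} = - \frac{53021510701}{2323334}$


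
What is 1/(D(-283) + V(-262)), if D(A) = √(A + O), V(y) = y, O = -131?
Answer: -131/34529 - 3*I*√46/69058 ≈ -0.0037939 - 0.00029464*I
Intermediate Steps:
D(A) = √(-131 + A) (D(A) = √(A - 131) = √(-131 + A))
1/(D(-283) + V(-262)) = 1/(√(-131 - 283) - 262) = 1/(√(-414) - 262) = 1/(3*I*√46 - 262) = 1/(-262 + 3*I*√46)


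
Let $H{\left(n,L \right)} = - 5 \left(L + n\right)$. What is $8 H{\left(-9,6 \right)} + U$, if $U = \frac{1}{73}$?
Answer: $\frac{8761}{73} \approx 120.01$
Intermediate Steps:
$U = \frac{1}{73} \approx 0.013699$
$H{\left(n,L \right)} = - 5 L - 5 n$
$8 H{\left(-9,6 \right)} + U = 8 \left(\left(-5\right) 6 - -45\right) + \frac{1}{73} = 8 \left(-30 + 45\right) + \frac{1}{73} = 8 \cdot 15 + \frac{1}{73} = 120 + \frac{1}{73} = \frac{8761}{73}$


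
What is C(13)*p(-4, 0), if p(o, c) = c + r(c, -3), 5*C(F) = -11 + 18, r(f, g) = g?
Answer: -21/5 ≈ -4.2000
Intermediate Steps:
C(F) = 7/5 (C(F) = (-11 + 18)/5 = (1/5)*7 = 7/5)
p(o, c) = -3 + c (p(o, c) = c - 3 = -3 + c)
C(13)*p(-4, 0) = 7*(-3 + 0)/5 = (7/5)*(-3) = -21/5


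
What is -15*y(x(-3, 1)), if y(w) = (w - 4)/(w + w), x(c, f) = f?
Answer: 45/2 ≈ 22.500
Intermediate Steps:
y(w) = (-4 + w)/(2*w) (y(w) = (-4 + w)/((2*w)) = (-4 + w)*(1/(2*w)) = (-4 + w)/(2*w))
-15*y(x(-3, 1)) = -15*(-4 + 1)/(2*1) = -15*(-3)/2 = -15*(-3/2) = 45/2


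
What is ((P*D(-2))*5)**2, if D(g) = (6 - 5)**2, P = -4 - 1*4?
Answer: 1600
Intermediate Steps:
P = -8 (P = -4 - 4 = -8)
D(g) = 1 (D(g) = 1**2 = 1)
((P*D(-2))*5)**2 = (-8*1*5)**2 = (-8*5)**2 = (-40)**2 = 1600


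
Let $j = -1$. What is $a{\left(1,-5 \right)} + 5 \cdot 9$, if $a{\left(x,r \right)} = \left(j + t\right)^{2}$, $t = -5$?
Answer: $81$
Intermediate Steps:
$a{\left(x,r \right)} = 36$ ($a{\left(x,r \right)} = \left(-1 - 5\right)^{2} = \left(-6\right)^{2} = 36$)
$a{\left(1,-5 \right)} + 5 \cdot 9 = 36 + 5 \cdot 9 = 36 + 45 = 81$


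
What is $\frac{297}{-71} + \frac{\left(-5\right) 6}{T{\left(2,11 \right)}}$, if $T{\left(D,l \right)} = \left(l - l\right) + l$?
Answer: $- \frac{5397}{781} \approx -6.9104$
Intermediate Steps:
$T{\left(D,l \right)} = l$ ($T{\left(D,l \right)} = 0 + l = l$)
$\frac{297}{-71} + \frac{\left(-5\right) 6}{T{\left(2,11 \right)}} = \frac{297}{-71} + \frac{\left(-5\right) 6}{11} = 297 \left(- \frac{1}{71}\right) - \frac{30}{11} = - \frac{297}{71} - \frac{30}{11} = - \frac{5397}{781}$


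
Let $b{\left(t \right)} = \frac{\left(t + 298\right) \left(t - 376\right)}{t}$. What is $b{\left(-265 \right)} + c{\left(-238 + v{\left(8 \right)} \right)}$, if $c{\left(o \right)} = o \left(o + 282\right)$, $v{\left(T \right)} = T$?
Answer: $- \frac{3148247}{265} \approx -11880.0$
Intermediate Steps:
$c{\left(o \right)} = o \left(282 + o\right)$
$b{\left(t \right)} = \frac{\left(-376 + t\right) \left(298 + t\right)}{t}$ ($b{\left(t \right)} = \frac{\left(298 + t\right) \left(-376 + t\right)}{t} = \frac{\left(-376 + t\right) \left(298 + t\right)}{t}$)
$b{\left(-265 \right)} + c{\left(-238 + v{\left(8 \right)} \right)} = \left(-78 - 265 - \frac{112048}{-265}\right) + \left(-238 + 8\right) \left(282 + \left(-238 + 8\right)\right) = \left(-78 - 265 - - \frac{112048}{265}\right) - 230 \left(282 - 230\right) = \left(-78 - 265 + \frac{112048}{265}\right) - 11960 = \frac{21153}{265} - 11960 = - \frac{3148247}{265}$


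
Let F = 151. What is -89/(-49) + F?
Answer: 7488/49 ≈ 152.82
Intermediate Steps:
-89/(-49) + F = -89/(-49) + 151 = -1/49*(-89) + 151 = 89/49 + 151 = 7488/49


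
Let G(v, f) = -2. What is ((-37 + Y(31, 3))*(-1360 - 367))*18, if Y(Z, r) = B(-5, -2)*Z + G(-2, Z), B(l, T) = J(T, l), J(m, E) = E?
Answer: 6030684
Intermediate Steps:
B(l, T) = l
Y(Z, r) = -2 - 5*Z (Y(Z, r) = -5*Z - 2 = -2 - 5*Z)
((-37 + Y(31, 3))*(-1360 - 367))*18 = ((-37 + (-2 - 5*31))*(-1360 - 367))*18 = ((-37 + (-2 - 155))*(-1727))*18 = ((-37 - 157)*(-1727))*18 = -194*(-1727)*18 = 335038*18 = 6030684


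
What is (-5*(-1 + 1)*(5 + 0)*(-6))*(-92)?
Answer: 0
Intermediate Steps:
(-5*(-1 + 1)*(5 + 0)*(-6))*(-92) = (-0*5*(-6))*(-92) = (-5*0*(-6))*(-92) = (0*(-6))*(-92) = 0*(-92) = 0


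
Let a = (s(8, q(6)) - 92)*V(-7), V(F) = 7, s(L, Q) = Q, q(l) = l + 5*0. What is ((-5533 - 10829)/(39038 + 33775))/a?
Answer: 2727/7305571 ≈ 0.00037328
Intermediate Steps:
q(l) = l (q(l) = l + 0 = l)
a = -602 (a = (6 - 92)*7 = -86*7 = -602)
((-5533 - 10829)/(39038 + 33775))/a = ((-5533 - 10829)/(39038 + 33775))/(-602) = -16362/72813*(-1/602) = -16362*1/72813*(-1/602) = -5454/24271*(-1/602) = 2727/7305571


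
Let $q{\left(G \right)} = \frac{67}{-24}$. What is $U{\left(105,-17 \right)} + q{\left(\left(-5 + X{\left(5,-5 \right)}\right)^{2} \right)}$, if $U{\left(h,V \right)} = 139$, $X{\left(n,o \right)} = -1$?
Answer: $\frac{3269}{24} \approx 136.21$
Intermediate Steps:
$q{\left(G \right)} = - \frac{67}{24}$ ($q{\left(G \right)} = 67 \left(- \frac{1}{24}\right) = - \frac{67}{24}$)
$U{\left(105,-17 \right)} + q{\left(\left(-5 + X{\left(5,-5 \right)}\right)^{2} \right)} = 139 - \frac{67}{24} = \frac{3269}{24}$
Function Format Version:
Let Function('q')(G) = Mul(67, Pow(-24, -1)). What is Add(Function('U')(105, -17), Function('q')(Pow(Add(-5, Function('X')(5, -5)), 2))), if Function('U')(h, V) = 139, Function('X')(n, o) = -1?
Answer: Rational(3269, 24) ≈ 136.21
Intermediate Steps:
Function('q')(G) = Rational(-67, 24) (Function('q')(G) = Mul(67, Rational(-1, 24)) = Rational(-67, 24))
Add(Function('U')(105, -17), Function('q')(Pow(Add(-5, Function('X')(5, -5)), 2))) = Add(139, Rational(-67, 24)) = Rational(3269, 24)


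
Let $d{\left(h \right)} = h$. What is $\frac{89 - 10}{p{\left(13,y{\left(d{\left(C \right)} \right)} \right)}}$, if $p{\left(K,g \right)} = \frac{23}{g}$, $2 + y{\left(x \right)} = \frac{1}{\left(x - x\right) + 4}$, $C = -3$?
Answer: $- \frac{553}{92} \approx -6.0109$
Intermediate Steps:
$y{\left(x \right)} = - \frac{7}{4}$ ($y{\left(x \right)} = -2 + \frac{1}{\left(x - x\right) + 4} = -2 + \frac{1}{0 + 4} = -2 + \frac{1}{4} = - \frac{7}{4}$)
$\frac{89 - 10}{p{\left(13,y{\left(d{\left(C \right)} \right)} \right)}} = \frac{89 - 10}{23 \frac{1}{- \frac{7}{4}}} = \frac{79}{23 \left(- \frac{4}{7}\right)} = \frac{79}{- \frac{92}{7}} = 79 \left(- \frac{7}{92}\right) = - \frac{553}{92}$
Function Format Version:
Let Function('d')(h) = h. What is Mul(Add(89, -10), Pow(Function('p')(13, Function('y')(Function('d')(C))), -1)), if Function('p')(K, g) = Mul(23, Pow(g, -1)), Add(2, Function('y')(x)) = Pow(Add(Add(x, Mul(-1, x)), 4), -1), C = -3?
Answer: Rational(-553, 92) ≈ -6.0109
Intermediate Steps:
Function('y')(x) = Rational(-7, 4) (Function('y')(x) = Add(-2, Pow(Add(Add(x, Mul(-1, x)), 4), -1)) = Add(-2, Pow(Add(0, 4), -1)) = Add(-2, Pow(4, -1)) = Add(-2, Rational(1, 4)) = Rational(-7, 4))
Mul(Add(89, -10), Pow(Function('p')(13, Function('y')(Function('d')(C))), -1)) = Mul(Add(89, -10), Pow(Mul(23, Pow(Rational(-7, 4), -1)), -1)) = Mul(79, Pow(Mul(23, Rational(-4, 7)), -1)) = Mul(79, Pow(Rational(-92, 7), -1)) = Mul(79, Rational(-7, 92)) = Rational(-553, 92)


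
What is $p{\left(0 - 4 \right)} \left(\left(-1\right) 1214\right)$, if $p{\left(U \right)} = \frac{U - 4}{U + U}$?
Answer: $-1214$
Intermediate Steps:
$p{\left(U \right)} = \frac{-4 + U}{2 U}$
$p{\left(0 - 4 \right)} \left(\left(-1\right) 1214\right) = \frac{-4 + \left(0 - 4\right)}{2 \left(0 - 4\right)} \left(\left(-1\right) 1214\right) = \frac{-4 + \left(0 - 4\right)}{2 \left(0 - 4\right)} \left(-1214\right) = \frac{-4 - 4}{2 \left(-4\right)} \left(-1214\right) = \frac{1}{2} \left(- \frac{1}{4}\right) \left(-8\right) \left(-1214\right) = 1 \left(-1214\right) = -1214$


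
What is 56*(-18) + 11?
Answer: -997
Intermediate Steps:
56*(-18) + 11 = -1008 + 11 = -997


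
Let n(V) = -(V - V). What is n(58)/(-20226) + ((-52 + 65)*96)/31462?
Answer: 624/15731 ≈ 0.039667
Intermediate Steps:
n(V) = 0 (n(V) = -1*0 = 0)
n(58)/(-20226) + ((-52 + 65)*96)/31462 = 0/(-20226) + ((-52 + 65)*96)/31462 = 0*(-1/20226) + (13*96)*(1/31462) = 0 + 1248*(1/31462) = 0 + 624/15731 = 624/15731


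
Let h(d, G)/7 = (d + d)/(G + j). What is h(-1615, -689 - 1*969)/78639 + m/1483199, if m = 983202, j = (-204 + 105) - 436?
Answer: 231999941924/349911858483 ≈ 0.66302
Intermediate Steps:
j = -535 (j = -99 - 436 = -535)
h(d, G) = 14*d/(-535 + G) (h(d, G) = 7*((d + d)/(G - 535)) = 7*((2*d)/(-535 + G)) = 7*(2*d/(-535 + G)) = 14*d/(-535 + G))
h(-1615, -689 - 1*969)/78639 + m/1483199 = (14*(-1615)/(-535 + (-689 - 1*969)))/78639 + 983202/1483199 = (14*(-1615)/(-535 + (-689 - 969)))*(1/78639) + 983202*(1/1483199) = (14*(-1615)/(-535 - 1658))*(1/78639) + 983202/1483199 = (14*(-1615)/(-2193))*(1/78639) + 983202/1483199 = (14*(-1615)*(-1/2193))*(1/78639) + 983202/1483199 = (1330/129)*(1/78639) + 983202/1483199 = 1330/10144431 + 983202/1483199 = 231999941924/349911858483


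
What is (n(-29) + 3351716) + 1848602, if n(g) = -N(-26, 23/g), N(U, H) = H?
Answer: 150809245/29 ≈ 5.2003e+6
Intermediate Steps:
n(g) = -23/g
(n(-29) + 3351716) + 1848602 = (-23/(-29) + 3351716) + 1848602 = (-23*(-1/29) + 3351716) + 1848602 = (23/29 + 3351716) + 1848602 = 97199787/29 + 1848602 = 150809245/29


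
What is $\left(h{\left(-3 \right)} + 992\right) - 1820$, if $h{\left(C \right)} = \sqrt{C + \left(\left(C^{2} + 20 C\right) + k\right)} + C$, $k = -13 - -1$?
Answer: $-831 + i \sqrt{66} \approx -831.0 + 8.124 i$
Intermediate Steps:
$k = -12$ ($k = -13 + 1 = -12$)
$h{\left(C \right)} = C + \sqrt{-12 + C^{2} + 21 C}$ ($h{\left(C \right)} = \sqrt{C - \left(12 - C^{2} - 20 C\right)} + C = \sqrt{C + \left(-12 + C^{2} + 20 C\right)} + C = \sqrt{-12 + C^{2} + 21 C} + C = C + \sqrt{-12 + C^{2} + 21 C}$)
$\left(h{\left(-3 \right)} + 992\right) - 1820 = \left(\left(-3 + \sqrt{-12 + \left(-3\right)^{2} + 21 \left(-3\right)}\right) + 992\right) - 1820 = \left(\left(-3 + \sqrt{-12 + 9 - 63}\right) + 992\right) - 1820 = \left(\left(-3 + \sqrt{-66}\right) + 992\right) - 1820 = \left(\left(-3 + i \sqrt{66}\right) + 992\right) - 1820 = \left(989 + i \sqrt{66}\right) - 1820 = -831 + i \sqrt{66}$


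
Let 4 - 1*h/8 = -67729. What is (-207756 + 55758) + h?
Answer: 389866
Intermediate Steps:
h = 541864 (h = 32 - 8*(-67729) = 32 + 541832 = 541864)
(-207756 + 55758) + h = (-207756 + 55758) + 541864 = -151998 + 541864 = 389866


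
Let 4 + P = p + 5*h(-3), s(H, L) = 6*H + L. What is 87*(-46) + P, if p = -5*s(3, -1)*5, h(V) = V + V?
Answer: -4461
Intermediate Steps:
s(H, L) = L + 6*H
h(V) = 2*V
p = -425 (p = -5*(-1 + 6*3)*5 = -5*(-1 + 18)*5 = -5*17*5 = -85*5 = -425)
P = -459 (P = -4 + (-425 + 5*(2*(-3))) = -4 + (-425 + 5*(-6)) = -4 + (-425 - 30) = -4 - 455 = -459)
87*(-46) + P = 87*(-46) - 459 = -4002 - 459 = -4461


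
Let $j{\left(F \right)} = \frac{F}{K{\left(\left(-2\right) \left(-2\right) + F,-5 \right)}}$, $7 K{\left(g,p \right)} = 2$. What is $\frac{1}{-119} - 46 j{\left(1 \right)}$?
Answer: $- \frac{19160}{119} \approx -161.01$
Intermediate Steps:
$K{\left(g,p \right)} = \frac{2}{7}$ ($K{\left(g,p \right)} = \frac{1}{7} \cdot 2 = \frac{2}{7}$)
$j{\left(F \right)} = \frac{7 F}{2}$ ($j{\left(F \right)} = \frac{F}{\frac{2}{7}} = F \frac{7}{2} = \frac{7 F}{2}$)
$\frac{1}{-119} - 46 j{\left(1 \right)} = \frac{1}{-119} - 46 \cdot \frac{7}{2} \cdot 1 = - \frac{1}{119} - 161 = - \frac{19160}{119}$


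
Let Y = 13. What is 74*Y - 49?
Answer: 913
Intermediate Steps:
74*Y - 49 = 74*13 - 49 = 962 - 49 = 913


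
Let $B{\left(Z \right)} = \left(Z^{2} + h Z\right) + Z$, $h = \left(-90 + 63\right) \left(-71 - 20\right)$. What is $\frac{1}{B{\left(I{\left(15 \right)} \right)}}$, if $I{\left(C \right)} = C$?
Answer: $\frac{1}{37095} \approx 2.6958 \cdot 10^{-5}$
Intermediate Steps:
$h = 2457$ ($h = \left(-27\right) \left(-91\right) = 2457$)
$B{\left(Z \right)} = Z^{2} + 2458 Z$ ($B{\left(Z \right)} = \left(Z^{2} + 2457 Z\right) + Z = Z^{2} + 2458 Z$)
$\frac{1}{B{\left(I{\left(15 \right)} \right)}} = \frac{1}{15 \left(2458 + 15\right)} = \frac{1}{15 \cdot 2473} = \frac{1}{37095}$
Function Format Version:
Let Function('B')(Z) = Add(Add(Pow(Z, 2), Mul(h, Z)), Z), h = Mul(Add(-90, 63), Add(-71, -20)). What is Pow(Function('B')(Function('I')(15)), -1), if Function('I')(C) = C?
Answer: Rational(1, 37095) ≈ 2.6958e-5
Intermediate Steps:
h = 2457 (h = Mul(-27, -91) = 2457)
Function('B')(Z) = Add(Pow(Z, 2), Mul(2458, Z)) (Function('B')(Z) = Add(Add(Pow(Z, 2), Mul(2457, Z)), Z) = Add(Pow(Z, 2), Mul(2458, Z)))
Pow(Function('B')(Function('I')(15)), -1) = Pow(Mul(15, Add(2458, 15)), -1) = Pow(Mul(15, 2473), -1) = Pow(37095, -1) = Rational(1, 37095)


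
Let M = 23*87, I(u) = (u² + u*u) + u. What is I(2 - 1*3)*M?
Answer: 2001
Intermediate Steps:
I(u) = u + 2*u² (I(u) = (u² + u²) + u = 2*u² + u = u + 2*u²)
M = 2001
I(2 - 1*3)*M = ((2 - 1*3)*(1 + 2*(2 - 1*3)))*2001 = ((2 - 3)*(1 + 2*(2 - 3)))*2001 = -(1 + 2*(-1))*2001 = -(1 - 2)*2001 = -1*(-1)*2001 = 1*2001 = 2001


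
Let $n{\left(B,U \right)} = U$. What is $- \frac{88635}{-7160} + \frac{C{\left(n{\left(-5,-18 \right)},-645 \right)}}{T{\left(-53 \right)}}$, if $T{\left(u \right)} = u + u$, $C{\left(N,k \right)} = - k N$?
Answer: $\frac{9252291}{75896} \approx 121.91$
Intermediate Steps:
$C{\left(N,k \right)} = - N k$
$T{\left(u \right)} = 2 u$
$- \frac{88635}{-7160} + \frac{C{\left(n{\left(-5,-18 \right)},-645 \right)}}{T{\left(-53 \right)}} = - \frac{88635}{-7160} + \frac{\left(-1\right) \left(-18\right) \left(-645\right)}{2 \left(-53\right)} = \left(-88635\right) \left(- \frac{1}{7160}\right) - \frac{11610}{-106} = \frac{17727}{1432} - - \frac{5805}{53} = \frac{17727}{1432} + \frac{5805}{53} = \frac{9252291}{75896}$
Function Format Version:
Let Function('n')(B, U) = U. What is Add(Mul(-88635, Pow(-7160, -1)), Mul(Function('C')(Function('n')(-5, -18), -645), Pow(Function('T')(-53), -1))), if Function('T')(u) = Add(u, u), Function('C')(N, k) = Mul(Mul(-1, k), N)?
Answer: Rational(9252291, 75896) ≈ 121.91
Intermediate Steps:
Function('C')(N, k) = Mul(-1, N, k)
Function('T')(u) = Mul(2, u)
Add(Mul(-88635, Pow(-7160, -1)), Mul(Function('C')(Function('n')(-5, -18), -645), Pow(Function('T')(-53), -1))) = Add(Mul(-88635, Pow(-7160, -1)), Mul(Mul(-1, -18, -645), Pow(Mul(2, -53), -1))) = Add(Mul(-88635, Rational(-1, 7160)), Mul(-11610, Pow(-106, -1))) = Add(Rational(17727, 1432), Mul(-11610, Rational(-1, 106))) = Add(Rational(17727, 1432), Rational(5805, 53)) = Rational(9252291, 75896)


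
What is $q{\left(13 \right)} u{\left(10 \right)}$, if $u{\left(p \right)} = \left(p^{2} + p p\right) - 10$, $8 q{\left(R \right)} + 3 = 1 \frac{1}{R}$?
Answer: $- \frac{1805}{26} \approx -69.423$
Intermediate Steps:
$q{\left(R \right)} = - \frac{3}{8} + \frac{1}{8 R}$ ($q{\left(R \right)} = - \frac{3}{8} + \frac{1 \frac{1}{R}}{8} = - \frac{3}{8} + \frac{1}{8 R}$)
$u{\left(p \right)} = -10 + 2 p^{2}$ ($u{\left(p \right)} = \left(p^{2} + p^{2}\right) - 10 = 2 p^{2} - 10 = -10 + 2 p^{2}$)
$q{\left(13 \right)} u{\left(10 \right)} = \frac{1 - 39}{8 \cdot 13} \left(-10 + 2 \cdot 10^{2}\right) = \frac{1}{8} \cdot \frac{1}{13} \left(1 - 39\right) \left(-10 + 2 \cdot 100\right) = \frac{1}{8} \cdot \frac{1}{13} \left(-38\right) \left(-10 + 200\right) = \left(- \frac{19}{52}\right) 190 = - \frac{1805}{26}$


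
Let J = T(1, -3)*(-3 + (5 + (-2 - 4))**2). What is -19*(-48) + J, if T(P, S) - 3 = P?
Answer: 904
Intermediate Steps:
T(P, S) = 3 + P
J = -8 (J = (3 + 1)*(-3 + (5 + (-2 - 4))**2) = 4*(-3 + (5 - 6)**2) = 4*(-3 + (-1)**2) = 4*(-3 + 1) = 4*(-2) = -8)
-19*(-48) + J = -19*(-48) - 8 = 912 - 8 = 904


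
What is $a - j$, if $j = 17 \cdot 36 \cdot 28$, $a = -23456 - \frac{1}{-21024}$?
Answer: $- \frac{853406207}{21024} \approx -40592.0$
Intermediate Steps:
$a = - \frac{493138943}{21024}$ ($a = -23456 - - \frac{1}{21024} = -23456 + \frac{1}{21024} = - \frac{493138943}{21024} \approx -23456.0$)
$j = 17136$ ($j = 612 \cdot 28 = 17136$)
$a - j = - \frac{493138943}{21024} - 17136 = - \frac{853406207}{21024}$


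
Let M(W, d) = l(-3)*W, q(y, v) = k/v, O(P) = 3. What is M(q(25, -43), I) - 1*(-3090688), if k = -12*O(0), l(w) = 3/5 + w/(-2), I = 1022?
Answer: 664498298/215 ≈ 3.0907e+6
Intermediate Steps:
l(w) = 3/5 - w/2 (l(w) = 3*(1/5) + w*(-1/2) = 3/5 - w/2)
k = -36 (k = -12*3 = -36)
q(y, v) = -36/v
M(W, d) = 21*W/10 (M(W, d) = (3/5 - 1/2*(-3))*W = (3/5 + 3/2)*W = 21*W/10)
M(q(25, -43), I) - 1*(-3090688) = 21*(-36/(-43))/10 - 1*(-3090688) = 21*(-36*(-1/43))/10 + 3090688 = (21/10)*(36/43) + 3090688 = 378/215 + 3090688 = 664498298/215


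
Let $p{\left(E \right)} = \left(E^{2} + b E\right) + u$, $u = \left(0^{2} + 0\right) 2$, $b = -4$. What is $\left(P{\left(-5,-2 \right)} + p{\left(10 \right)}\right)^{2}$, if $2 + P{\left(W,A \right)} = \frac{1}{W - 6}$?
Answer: $\frac{405769}{121} \approx 3353.5$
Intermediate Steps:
$u = 0$ ($u = \left(0 + 0\right) 2 = 0 \cdot 2 = 0$)
$p{\left(E \right)} = E^{2} - 4 E$ ($p{\left(E \right)} = \left(E^{2} - 4 E\right) + 0 = E^{2} - 4 E$)
$P{\left(W,A \right)} = -2 + \frac{1}{-6 + W}$ ($P{\left(W,A \right)} = -2 + \frac{1}{W - 6} = -2 + \frac{1}{-6 + W}$)
$\left(P{\left(-5,-2 \right)} + p{\left(10 \right)}\right)^{2} = \left(\frac{13 - -10}{-6 - 5} + 10 \left(-4 + 10\right)\right)^{2} = \left(\frac{13 + 10}{-11} + 10 \cdot 6\right)^{2} = \left(\left(- \frac{1}{11}\right) 23 + 60\right)^{2} = \left(- \frac{23}{11} + 60\right)^{2} = \left(\frac{637}{11}\right)^{2} = \frac{405769}{121}$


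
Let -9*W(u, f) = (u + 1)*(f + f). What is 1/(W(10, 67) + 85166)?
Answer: 9/765020 ≈ 1.1764e-5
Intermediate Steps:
W(u, f) = -2*f*(1 + u)/9 (W(u, f) = -(u + 1)*(f + f)/9 = -(1 + u)*2*f/9 = -2*f*(1 + u)/9)
1/(W(10, 67) + 85166) = 1/(-2/9*67*(1 + 10) + 85166) = 1/(-2/9*67*11 + 85166) = 1/(-1474/9 + 85166) = 1/(765020/9) = 9/765020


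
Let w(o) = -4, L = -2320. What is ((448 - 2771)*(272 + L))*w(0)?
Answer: -19030016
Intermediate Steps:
((448 - 2771)*(272 + L))*w(0) = ((448 - 2771)*(272 - 2320))*(-4) = -2323*(-2048)*(-4) = 4757504*(-4) = -19030016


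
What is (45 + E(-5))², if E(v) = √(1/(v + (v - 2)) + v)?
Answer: (270 + I*√183)²/36 ≈ 2019.9 + 202.92*I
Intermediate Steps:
E(v) = √(v + 1/(-2 + 2*v)) (E(v) = √(1/(v + (-2 + v)) + v) = √(1/(-2 + 2*v) + v) = √(v + 1/(-2 + 2*v)))
(45 + E(-5))² = (45 + √(2/(-1 - 5) + 4*(-5))/2)² = (45 + √(2/(-6) - 20)/2)² = (45 + √(2*(-⅙) - 20)/2)² = (45 + √(-⅓ - 20)/2)² = (45 + √(-61/3)/2)² = (45 + (I*√183/3)/2)² = (45 + I*√183/6)²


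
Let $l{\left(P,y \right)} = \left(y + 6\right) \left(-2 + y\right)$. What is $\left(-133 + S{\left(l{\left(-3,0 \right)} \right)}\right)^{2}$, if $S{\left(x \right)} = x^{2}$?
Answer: $121$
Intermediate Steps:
$l{\left(P,y \right)} = \left(-2 + y\right) \left(6 + y\right)$ ($l{\left(P,y \right)} = \left(6 + y\right) \left(-2 + y\right) = \left(-2 + y\right) \left(6 + y\right)$)
$\left(-133 + S{\left(l{\left(-3,0 \right)} \right)}\right)^{2} = \left(-133 + \left(-12 + 0^{2} + 4 \cdot 0\right)^{2}\right)^{2} = \left(-133 + \left(-12 + 0 + 0\right)^{2}\right)^{2} = \left(-133 + \left(-12\right)^{2}\right)^{2} = \left(-133 + 144\right)^{2} = 11^{2} = 121$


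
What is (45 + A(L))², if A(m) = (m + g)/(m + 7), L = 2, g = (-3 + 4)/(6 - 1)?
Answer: 4145296/2025 ≈ 2047.1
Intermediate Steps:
g = ⅕ (g = 1/5 = 1*(⅕) = ⅕ ≈ 0.20000)
A(m) = (⅕ + m)/(7 + m) (A(m) = (m + ⅕)/(m + 7) = (⅕ + m)/(7 + m))
(45 + A(L))² = (45 + (⅕ + 2)/(7 + 2))² = (45 + (11/5)/9)² = (45 + (⅑)*(11/5))² = (45 + 11/45)² = (2036/45)² = 4145296/2025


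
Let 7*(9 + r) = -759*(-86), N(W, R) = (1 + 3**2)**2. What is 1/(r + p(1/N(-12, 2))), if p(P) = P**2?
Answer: 70000/652110007 ≈ 0.00010734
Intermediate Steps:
N(W, R) = 100 (N(W, R) = (1 + 9)**2 = 10**2 = 100)
r = 65211/7 (r = -9 + (-759*(-86))/7 = -9 + (1/7)*65274 = -9 + 65274/7 = 65211/7 ≈ 9315.9)
1/(r + p(1/N(-12, 2))) = 1/(65211/7 + (1/100)**2) = 1/(65211/7 + 1/10000) = 1/(652110007/70000) = 70000/652110007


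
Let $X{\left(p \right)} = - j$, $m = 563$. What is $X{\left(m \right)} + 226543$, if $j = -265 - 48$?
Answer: $226856$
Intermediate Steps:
$j = -313$ ($j = -265 - 48 = -313$)
$X{\left(p \right)} = 313$ ($X{\left(p \right)} = \left(-1\right) \left(-313\right) = 313$)
$X{\left(m \right)} + 226543 = 313 + 226543 = 226856$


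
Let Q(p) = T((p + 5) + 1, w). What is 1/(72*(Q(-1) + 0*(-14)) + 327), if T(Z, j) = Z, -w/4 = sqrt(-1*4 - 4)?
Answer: 1/687 ≈ 0.0014556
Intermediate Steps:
w = -8*I*sqrt(2) (w = -4*sqrt(-1*4 - 4) = -4*sqrt(-4 - 4) = -8*I*sqrt(2) ≈ -11.314*I)
Q(p) = 6 + p (Q(p) = (p + 5) + 1 = (5 + p) + 1 = 6 + p)
1/(72*(Q(-1) + 0*(-14)) + 327) = 1/(72*((6 - 1) + 0*(-14)) + 327) = 1/(72*(5 + 0) + 327) = 1/(72*5 + 327) = 1/(360 + 327) = 1/687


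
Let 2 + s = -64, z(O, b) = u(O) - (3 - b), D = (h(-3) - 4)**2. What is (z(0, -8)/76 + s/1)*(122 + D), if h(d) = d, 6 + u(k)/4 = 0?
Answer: -45459/4 ≈ -11365.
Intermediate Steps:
u(k) = -24 (u(k) = -24 + 4*0 = -24 + 0 = -24)
D = 49 (D = (-3 - 4)**2 = (-7)**2 = 49)
z(O, b) = -27 + b (z(O, b) = -24 - (3 - b) = -24 + (-3 + b) = -27 + b)
s = -66 (s = -2 - 64 = -66)
(z(0, -8)/76 + s/1)*(122 + D) = ((-27 - 8)/76 - 66/1)*(122 + 49) = (-35*1/76 - 66*1)*171 = (-35/76 - 66)*171 = -5051/76*171 = -45459/4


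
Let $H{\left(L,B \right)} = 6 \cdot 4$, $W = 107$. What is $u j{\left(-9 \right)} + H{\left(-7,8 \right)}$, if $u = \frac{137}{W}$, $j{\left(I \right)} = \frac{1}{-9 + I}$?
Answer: $\frac{46087}{1926} \approx 23.929$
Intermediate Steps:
$H{\left(L,B \right)} = 24$
$u = \frac{137}{107} \approx 1.2804$
$u j{\left(-9 \right)} + H{\left(-7,8 \right)} = \frac{137}{107 \left(-9 - 9\right)} + 24 = \frac{137}{107 \left(-18\right)} + 24 = \frac{137}{107} \left(- \frac{1}{18}\right) + 24 = - \frac{137}{1926} + 24 = \frac{46087}{1926}$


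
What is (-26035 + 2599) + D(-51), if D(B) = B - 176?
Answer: -23663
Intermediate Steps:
D(B) = -176 + B
(-26035 + 2599) + D(-51) = (-26035 + 2599) + (-176 - 51) = -23436 - 227 = -23663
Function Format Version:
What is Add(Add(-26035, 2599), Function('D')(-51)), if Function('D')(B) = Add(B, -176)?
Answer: -23663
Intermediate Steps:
Function('D')(B) = Add(-176, B)
Add(Add(-26035, 2599), Function('D')(-51)) = Add(Add(-26035, 2599), Add(-176, -51)) = Add(-23436, -227) = -23663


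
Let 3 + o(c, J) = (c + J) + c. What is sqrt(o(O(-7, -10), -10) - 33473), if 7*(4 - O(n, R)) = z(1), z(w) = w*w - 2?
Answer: 2*I*sqrt(410102)/7 ≈ 182.97*I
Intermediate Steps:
z(w) = -2 + w**2 (z(w) = w**2 - 2 = -2 + w**2)
O(n, R) = 29/7 (O(n, R) = 4 - (-2 + 1**2)/7 = 4 - (-2 + 1)/7 = 4 - 1/7*(-1) = 4 + 1/7 = 29/7)
o(c, J) = -3 + J + 2*c (o(c, J) = -3 + ((c + J) + c) = -3 + ((J + c) + c) = -3 + (J + 2*c) = -3 + J + 2*c)
sqrt(o(O(-7, -10), -10) - 33473) = sqrt((-3 - 10 + 2*(29/7)) - 33473) = sqrt((-3 - 10 + 58/7) - 33473) = sqrt(-33/7 - 33473) = sqrt(-234344/7) = 2*I*sqrt(410102)/7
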